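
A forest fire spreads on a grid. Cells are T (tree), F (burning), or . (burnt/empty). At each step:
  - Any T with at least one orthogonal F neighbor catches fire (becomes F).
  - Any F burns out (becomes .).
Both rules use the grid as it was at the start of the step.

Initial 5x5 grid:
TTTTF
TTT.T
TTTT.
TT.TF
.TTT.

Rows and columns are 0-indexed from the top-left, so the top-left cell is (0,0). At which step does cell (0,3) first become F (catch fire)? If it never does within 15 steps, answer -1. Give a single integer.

Step 1: cell (0,3)='F' (+3 fires, +2 burnt)
  -> target ignites at step 1
Step 2: cell (0,3)='.' (+3 fires, +3 burnt)
Step 3: cell (0,3)='.' (+4 fires, +3 burnt)
Step 4: cell (0,3)='.' (+4 fires, +4 burnt)
Step 5: cell (0,3)='.' (+3 fires, +4 burnt)
Step 6: cell (0,3)='.' (+1 fires, +3 burnt)
Step 7: cell (0,3)='.' (+0 fires, +1 burnt)
  fire out at step 7

1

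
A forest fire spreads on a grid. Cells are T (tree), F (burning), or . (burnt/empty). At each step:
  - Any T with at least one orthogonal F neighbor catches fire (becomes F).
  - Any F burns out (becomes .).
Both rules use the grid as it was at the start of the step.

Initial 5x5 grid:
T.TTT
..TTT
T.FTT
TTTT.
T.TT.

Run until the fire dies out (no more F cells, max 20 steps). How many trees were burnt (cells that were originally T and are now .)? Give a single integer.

Step 1: +3 fires, +1 burnt (F count now 3)
Step 2: +6 fires, +3 burnt (F count now 6)
Step 3: +4 fires, +6 burnt (F count now 4)
Step 4: +3 fires, +4 burnt (F count now 3)
Step 5: +0 fires, +3 burnt (F count now 0)
Fire out after step 5
Initially T: 17, now '.': 24
Total burnt (originally-T cells now '.'): 16

Answer: 16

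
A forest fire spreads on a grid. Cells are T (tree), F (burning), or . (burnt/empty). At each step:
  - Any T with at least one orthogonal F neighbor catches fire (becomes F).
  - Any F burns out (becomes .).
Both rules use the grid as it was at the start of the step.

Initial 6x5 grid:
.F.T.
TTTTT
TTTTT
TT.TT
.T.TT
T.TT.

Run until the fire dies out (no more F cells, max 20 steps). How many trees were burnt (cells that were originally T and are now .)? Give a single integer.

Answer: 20

Derivation:
Step 1: +1 fires, +1 burnt (F count now 1)
Step 2: +3 fires, +1 burnt (F count now 3)
Step 3: +4 fires, +3 burnt (F count now 4)
Step 4: +5 fires, +4 burnt (F count now 5)
Step 5: +2 fires, +5 burnt (F count now 2)
Step 6: +2 fires, +2 burnt (F count now 2)
Step 7: +2 fires, +2 burnt (F count now 2)
Step 8: +1 fires, +2 burnt (F count now 1)
Step 9: +0 fires, +1 burnt (F count now 0)
Fire out after step 9
Initially T: 21, now '.': 29
Total burnt (originally-T cells now '.'): 20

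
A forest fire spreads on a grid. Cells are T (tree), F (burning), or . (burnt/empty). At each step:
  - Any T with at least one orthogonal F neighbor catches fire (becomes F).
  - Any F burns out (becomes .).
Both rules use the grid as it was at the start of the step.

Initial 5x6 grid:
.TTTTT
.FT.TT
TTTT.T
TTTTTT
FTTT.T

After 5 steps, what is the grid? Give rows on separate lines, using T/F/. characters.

Step 1: 5 trees catch fire, 2 burn out
  .FTTTT
  ..F.TT
  TFTT.T
  FTTTTT
  .FTT.T
Step 2: 5 trees catch fire, 5 burn out
  ..FTTT
  ....TT
  F.FT.T
  .FTTTT
  ..FT.T
Step 3: 4 trees catch fire, 5 burn out
  ...FTT
  ....TT
  ...F.T
  ..FTTT
  ...F.T
Step 4: 2 trees catch fire, 4 burn out
  ....FT
  ....TT
  .....T
  ...FTT
  .....T
Step 5: 3 trees catch fire, 2 burn out
  .....F
  ....FT
  .....T
  ....FT
  .....T

.....F
....FT
.....T
....FT
.....T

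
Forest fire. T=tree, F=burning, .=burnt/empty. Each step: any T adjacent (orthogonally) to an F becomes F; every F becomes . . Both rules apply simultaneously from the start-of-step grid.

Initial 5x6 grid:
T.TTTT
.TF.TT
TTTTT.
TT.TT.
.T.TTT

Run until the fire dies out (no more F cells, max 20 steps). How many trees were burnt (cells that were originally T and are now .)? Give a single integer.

Answer: 20

Derivation:
Step 1: +3 fires, +1 burnt (F count now 3)
Step 2: +3 fires, +3 burnt (F count now 3)
Step 3: +5 fires, +3 burnt (F count now 5)
Step 4: +6 fires, +5 burnt (F count now 6)
Step 5: +2 fires, +6 burnt (F count now 2)
Step 6: +1 fires, +2 burnt (F count now 1)
Step 7: +0 fires, +1 burnt (F count now 0)
Fire out after step 7
Initially T: 21, now '.': 29
Total burnt (originally-T cells now '.'): 20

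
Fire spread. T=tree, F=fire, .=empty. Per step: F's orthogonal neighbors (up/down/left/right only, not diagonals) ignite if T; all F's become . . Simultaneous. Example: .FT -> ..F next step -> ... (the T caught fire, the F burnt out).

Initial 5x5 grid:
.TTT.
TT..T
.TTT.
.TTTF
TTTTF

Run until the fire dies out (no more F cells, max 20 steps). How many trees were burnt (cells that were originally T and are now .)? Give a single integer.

Step 1: +2 fires, +2 burnt (F count now 2)
Step 2: +3 fires, +2 burnt (F count now 3)
Step 3: +3 fires, +3 burnt (F count now 3)
Step 4: +2 fires, +3 burnt (F count now 2)
Step 5: +1 fires, +2 burnt (F count now 1)
Step 6: +2 fires, +1 burnt (F count now 2)
Step 7: +1 fires, +2 burnt (F count now 1)
Step 8: +1 fires, +1 burnt (F count now 1)
Step 9: +0 fires, +1 burnt (F count now 0)
Fire out after step 9
Initially T: 16, now '.': 24
Total burnt (originally-T cells now '.'): 15

Answer: 15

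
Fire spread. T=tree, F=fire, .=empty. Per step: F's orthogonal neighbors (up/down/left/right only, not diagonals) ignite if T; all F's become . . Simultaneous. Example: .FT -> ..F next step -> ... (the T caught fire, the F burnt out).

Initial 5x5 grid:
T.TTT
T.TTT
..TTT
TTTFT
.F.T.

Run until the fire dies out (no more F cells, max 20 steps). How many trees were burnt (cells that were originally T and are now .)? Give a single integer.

Step 1: +5 fires, +2 burnt (F count now 5)
Step 2: +4 fires, +5 burnt (F count now 4)
Step 3: +3 fires, +4 burnt (F count now 3)
Step 4: +2 fires, +3 burnt (F count now 2)
Step 5: +0 fires, +2 burnt (F count now 0)
Fire out after step 5
Initially T: 16, now '.': 23
Total burnt (originally-T cells now '.'): 14

Answer: 14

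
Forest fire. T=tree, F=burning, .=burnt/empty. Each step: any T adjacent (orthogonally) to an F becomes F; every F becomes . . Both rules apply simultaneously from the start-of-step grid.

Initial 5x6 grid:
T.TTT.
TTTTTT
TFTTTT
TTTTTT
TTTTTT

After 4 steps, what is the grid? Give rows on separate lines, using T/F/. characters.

Step 1: 4 trees catch fire, 1 burn out
  T.TTT.
  TFTTTT
  F.FTTT
  TFTTTT
  TTTTTT
Step 2: 6 trees catch fire, 4 burn out
  T.TTT.
  F.FTTT
  ...FTT
  F.FTTT
  TFTTTT
Step 3: 7 trees catch fire, 6 burn out
  F.FTT.
  ...FTT
  ....FT
  ...FTT
  F.FTTT
Step 4: 5 trees catch fire, 7 burn out
  ...FT.
  ....FT
  .....F
  ....FT
  ...FTT

...FT.
....FT
.....F
....FT
...FTT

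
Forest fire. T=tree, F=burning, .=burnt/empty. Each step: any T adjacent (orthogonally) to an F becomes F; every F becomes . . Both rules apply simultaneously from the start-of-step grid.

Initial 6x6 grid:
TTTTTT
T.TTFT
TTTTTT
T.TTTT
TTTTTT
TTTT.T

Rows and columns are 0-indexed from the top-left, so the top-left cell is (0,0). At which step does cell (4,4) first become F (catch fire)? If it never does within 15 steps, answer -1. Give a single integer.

Step 1: cell (4,4)='T' (+4 fires, +1 burnt)
Step 2: cell (4,4)='T' (+6 fires, +4 burnt)
Step 3: cell (4,4)='F' (+5 fires, +6 burnt)
  -> target ignites at step 3
Step 4: cell (4,4)='.' (+5 fires, +5 burnt)
Step 5: cell (4,4)='.' (+5 fires, +5 burnt)
Step 6: cell (4,4)='.' (+4 fires, +5 burnt)
Step 7: cell (4,4)='.' (+2 fires, +4 burnt)
Step 8: cell (4,4)='.' (+1 fires, +2 burnt)
Step 9: cell (4,4)='.' (+0 fires, +1 burnt)
  fire out at step 9

3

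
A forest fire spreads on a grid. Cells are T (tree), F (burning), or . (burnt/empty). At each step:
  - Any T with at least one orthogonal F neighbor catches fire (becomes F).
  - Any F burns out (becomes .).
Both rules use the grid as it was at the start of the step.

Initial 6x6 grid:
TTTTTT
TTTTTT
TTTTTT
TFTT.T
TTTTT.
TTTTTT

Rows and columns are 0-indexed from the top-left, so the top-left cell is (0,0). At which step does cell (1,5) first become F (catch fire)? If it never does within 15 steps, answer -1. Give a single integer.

Step 1: cell (1,5)='T' (+4 fires, +1 burnt)
Step 2: cell (1,5)='T' (+7 fires, +4 burnt)
Step 3: cell (1,5)='T' (+7 fires, +7 burnt)
Step 4: cell (1,5)='T' (+6 fires, +7 burnt)
Step 5: cell (1,5)='T' (+4 fires, +6 burnt)
Step 6: cell (1,5)='F' (+4 fires, +4 burnt)
  -> target ignites at step 6
Step 7: cell (1,5)='.' (+1 fires, +4 burnt)
Step 8: cell (1,5)='.' (+0 fires, +1 burnt)
  fire out at step 8

6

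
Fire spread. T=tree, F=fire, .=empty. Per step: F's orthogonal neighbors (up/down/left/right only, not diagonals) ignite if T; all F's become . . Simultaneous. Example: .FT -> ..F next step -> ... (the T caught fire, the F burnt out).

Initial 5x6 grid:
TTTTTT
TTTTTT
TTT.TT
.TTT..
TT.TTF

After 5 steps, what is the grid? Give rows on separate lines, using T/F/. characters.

Step 1: 1 trees catch fire, 1 burn out
  TTTTTT
  TTTTTT
  TTT.TT
  .TTT..
  TT.TF.
Step 2: 1 trees catch fire, 1 burn out
  TTTTTT
  TTTTTT
  TTT.TT
  .TTT..
  TT.F..
Step 3: 1 trees catch fire, 1 burn out
  TTTTTT
  TTTTTT
  TTT.TT
  .TTF..
  TT....
Step 4: 1 trees catch fire, 1 burn out
  TTTTTT
  TTTTTT
  TTT.TT
  .TF...
  TT....
Step 5: 2 trees catch fire, 1 burn out
  TTTTTT
  TTTTTT
  TTF.TT
  .F....
  TT....

TTTTTT
TTTTTT
TTF.TT
.F....
TT....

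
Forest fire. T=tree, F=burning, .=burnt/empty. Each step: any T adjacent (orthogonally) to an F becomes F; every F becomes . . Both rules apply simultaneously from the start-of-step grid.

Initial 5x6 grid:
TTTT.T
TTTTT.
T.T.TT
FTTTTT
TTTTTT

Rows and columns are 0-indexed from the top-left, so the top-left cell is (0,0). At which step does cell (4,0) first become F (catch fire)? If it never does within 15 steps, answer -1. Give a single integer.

Step 1: cell (4,0)='F' (+3 fires, +1 burnt)
  -> target ignites at step 1
Step 2: cell (4,0)='.' (+3 fires, +3 burnt)
Step 3: cell (4,0)='.' (+5 fires, +3 burnt)
Step 4: cell (4,0)='.' (+4 fires, +5 burnt)
Step 5: cell (4,0)='.' (+5 fires, +4 burnt)
Step 6: cell (4,0)='.' (+4 fires, +5 burnt)
Step 7: cell (4,0)='.' (+0 fires, +4 burnt)
  fire out at step 7

1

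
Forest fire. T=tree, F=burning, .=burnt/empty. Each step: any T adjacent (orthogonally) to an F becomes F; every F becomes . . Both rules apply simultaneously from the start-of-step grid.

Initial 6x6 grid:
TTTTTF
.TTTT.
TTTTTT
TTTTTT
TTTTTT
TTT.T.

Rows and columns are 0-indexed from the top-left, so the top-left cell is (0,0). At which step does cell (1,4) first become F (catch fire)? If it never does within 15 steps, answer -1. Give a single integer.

Step 1: cell (1,4)='T' (+1 fires, +1 burnt)
Step 2: cell (1,4)='F' (+2 fires, +1 burnt)
  -> target ignites at step 2
Step 3: cell (1,4)='.' (+3 fires, +2 burnt)
Step 4: cell (1,4)='.' (+5 fires, +3 burnt)
Step 5: cell (1,4)='.' (+6 fires, +5 burnt)
Step 6: cell (1,4)='.' (+5 fires, +6 burnt)
Step 7: cell (1,4)='.' (+3 fires, +5 burnt)
Step 8: cell (1,4)='.' (+3 fires, +3 burnt)
Step 9: cell (1,4)='.' (+2 fires, +3 burnt)
Step 10: cell (1,4)='.' (+1 fires, +2 burnt)
Step 11: cell (1,4)='.' (+0 fires, +1 burnt)
  fire out at step 11

2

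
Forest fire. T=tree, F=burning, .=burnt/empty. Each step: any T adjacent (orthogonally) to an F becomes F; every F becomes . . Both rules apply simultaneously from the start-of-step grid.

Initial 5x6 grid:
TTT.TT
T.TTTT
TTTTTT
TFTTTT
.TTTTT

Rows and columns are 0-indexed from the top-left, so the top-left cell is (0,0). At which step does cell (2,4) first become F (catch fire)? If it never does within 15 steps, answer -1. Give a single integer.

Step 1: cell (2,4)='T' (+4 fires, +1 burnt)
Step 2: cell (2,4)='T' (+4 fires, +4 burnt)
Step 3: cell (2,4)='T' (+5 fires, +4 burnt)
Step 4: cell (2,4)='F' (+6 fires, +5 burnt)
  -> target ignites at step 4
Step 5: cell (2,4)='.' (+4 fires, +6 burnt)
Step 6: cell (2,4)='.' (+2 fires, +4 burnt)
Step 7: cell (2,4)='.' (+1 fires, +2 burnt)
Step 8: cell (2,4)='.' (+0 fires, +1 burnt)
  fire out at step 8

4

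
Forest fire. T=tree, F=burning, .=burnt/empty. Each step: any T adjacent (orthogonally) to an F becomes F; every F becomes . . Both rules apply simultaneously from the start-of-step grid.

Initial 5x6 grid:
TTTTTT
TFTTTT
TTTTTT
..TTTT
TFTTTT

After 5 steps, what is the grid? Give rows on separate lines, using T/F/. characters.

Step 1: 6 trees catch fire, 2 burn out
  TFTTTT
  F.FTTT
  TFTTTT
  ..TTTT
  F.FTTT
Step 2: 7 trees catch fire, 6 burn out
  F.FTTT
  ...FTT
  F.FTTT
  ..FTTT
  ...FTT
Step 3: 5 trees catch fire, 7 burn out
  ...FTT
  ....FT
  ...FTT
  ...FTT
  ....FT
Step 4: 5 trees catch fire, 5 burn out
  ....FT
  .....F
  ....FT
  ....FT
  .....F
Step 5: 3 trees catch fire, 5 burn out
  .....F
  ......
  .....F
  .....F
  ......

.....F
......
.....F
.....F
......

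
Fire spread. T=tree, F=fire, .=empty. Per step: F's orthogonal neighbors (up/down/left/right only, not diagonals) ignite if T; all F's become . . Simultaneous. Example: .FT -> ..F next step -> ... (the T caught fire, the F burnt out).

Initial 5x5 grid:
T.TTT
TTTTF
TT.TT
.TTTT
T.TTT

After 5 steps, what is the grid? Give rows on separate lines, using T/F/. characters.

Step 1: 3 trees catch fire, 1 burn out
  T.TTF
  TTTF.
  TT.TF
  .TTTT
  T.TTT
Step 2: 4 trees catch fire, 3 burn out
  T.TF.
  TTF..
  TT.F.
  .TTTF
  T.TTT
Step 3: 4 trees catch fire, 4 burn out
  T.F..
  TF...
  TT...
  .TTF.
  T.TTF
Step 4: 4 trees catch fire, 4 burn out
  T....
  F....
  TF...
  .TF..
  T.TF.
Step 5: 4 trees catch fire, 4 burn out
  F....
  .....
  F....
  .F...
  T.F..

F....
.....
F....
.F...
T.F..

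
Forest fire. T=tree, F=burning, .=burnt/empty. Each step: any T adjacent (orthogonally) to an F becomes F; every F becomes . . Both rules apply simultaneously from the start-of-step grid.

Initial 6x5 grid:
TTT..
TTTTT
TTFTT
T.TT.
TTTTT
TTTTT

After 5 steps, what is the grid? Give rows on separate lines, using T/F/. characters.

Step 1: 4 trees catch fire, 1 burn out
  TTT..
  TTFTT
  TF.FT
  T.FT.
  TTTTT
  TTTTT
Step 2: 7 trees catch fire, 4 burn out
  TTF..
  TF.FT
  F...F
  T..F.
  TTFTT
  TTTTT
Step 3: 7 trees catch fire, 7 burn out
  TF...
  F...F
  .....
  F....
  TF.FT
  TTFTT
Step 4: 5 trees catch fire, 7 burn out
  F....
  .....
  .....
  .....
  F...F
  TF.FT
Step 5: 2 trees catch fire, 5 burn out
  .....
  .....
  .....
  .....
  .....
  F...F

.....
.....
.....
.....
.....
F...F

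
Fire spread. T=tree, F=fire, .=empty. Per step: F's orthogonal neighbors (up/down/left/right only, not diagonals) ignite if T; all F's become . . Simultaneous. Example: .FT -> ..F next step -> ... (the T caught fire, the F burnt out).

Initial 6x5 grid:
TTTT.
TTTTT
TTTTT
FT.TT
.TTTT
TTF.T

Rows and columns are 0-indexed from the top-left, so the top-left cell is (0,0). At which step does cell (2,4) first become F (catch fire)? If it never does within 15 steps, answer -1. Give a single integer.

Step 1: cell (2,4)='T' (+4 fires, +2 burnt)
Step 2: cell (2,4)='T' (+5 fires, +4 burnt)
Step 3: cell (2,4)='T' (+5 fires, +5 burnt)
Step 4: cell (2,4)='T' (+5 fires, +5 burnt)
Step 5: cell (2,4)='F' (+3 fires, +5 burnt)
  -> target ignites at step 5
Step 6: cell (2,4)='.' (+2 fires, +3 burnt)
Step 7: cell (2,4)='.' (+0 fires, +2 burnt)
  fire out at step 7

5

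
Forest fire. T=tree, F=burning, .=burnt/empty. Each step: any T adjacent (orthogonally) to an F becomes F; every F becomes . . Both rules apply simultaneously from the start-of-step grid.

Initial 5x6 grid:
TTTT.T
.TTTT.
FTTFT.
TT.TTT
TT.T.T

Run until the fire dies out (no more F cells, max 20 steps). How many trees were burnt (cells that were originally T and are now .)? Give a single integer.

Answer: 20

Derivation:
Step 1: +6 fires, +2 burnt (F count now 6)
Step 2: +8 fires, +6 burnt (F count now 8)
Step 3: +4 fires, +8 burnt (F count now 4)
Step 4: +2 fires, +4 burnt (F count now 2)
Step 5: +0 fires, +2 burnt (F count now 0)
Fire out after step 5
Initially T: 21, now '.': 29
Total burnt (originally-T cells now '.'): 20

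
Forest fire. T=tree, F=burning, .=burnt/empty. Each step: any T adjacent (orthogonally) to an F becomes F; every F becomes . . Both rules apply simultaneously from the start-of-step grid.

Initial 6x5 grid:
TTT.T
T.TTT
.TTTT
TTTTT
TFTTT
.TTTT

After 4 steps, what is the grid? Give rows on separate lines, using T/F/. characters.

Step 1: 4 trees catch fire, 1 burn out
  TTT.T
  T.TTT
  .TTTT
  TFTTT
  F.FTT
  .FTTT
Step 2: 5 trees catch fire, 4 burn out
  TTT.T
  T.TTT
  .FTTT
  F.FTT
  ...FT
  ..FTT
Step 3: 4 trees catch fire, 5 burn out
  TTT.T
  T.TTT
  ..FTT
  ...FT
  ....F
  ...FT
Step 4: 4 trees catch fire, 4 burn out
  TTT.T
  T.FTT
  ...FT
  ....F
  .....
  ....F

TTT.T
T.FTT
...FT
....F
.....
....F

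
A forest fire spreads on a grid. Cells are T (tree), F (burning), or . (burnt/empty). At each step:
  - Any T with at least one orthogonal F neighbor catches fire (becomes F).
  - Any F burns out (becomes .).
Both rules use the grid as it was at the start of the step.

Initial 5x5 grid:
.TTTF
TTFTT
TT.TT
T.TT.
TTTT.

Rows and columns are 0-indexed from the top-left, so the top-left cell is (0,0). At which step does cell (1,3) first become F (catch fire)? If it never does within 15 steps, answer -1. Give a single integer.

Step 1: cell (1,3)='F' (+5 fires, +2 burnt)
  -> target ignites at step 1
Step 2: cell (1,3)='.' (+5 fires, +5 burnt)
Step 3: cell (1,3)='.' (+2 fires, +5 burnt)
Step 4: cell (1,3)='.' (+3 fires, +2 burnt)
Step 5: cell (1,3)='.' (+2 fires, +3 burnt)
Step 6: cell (1,3)='.' (+1 fires, +2 burnt)
Step 7: cell (1,3)='.' (+0 fires, +1 burnt)
  fire out at step 7

1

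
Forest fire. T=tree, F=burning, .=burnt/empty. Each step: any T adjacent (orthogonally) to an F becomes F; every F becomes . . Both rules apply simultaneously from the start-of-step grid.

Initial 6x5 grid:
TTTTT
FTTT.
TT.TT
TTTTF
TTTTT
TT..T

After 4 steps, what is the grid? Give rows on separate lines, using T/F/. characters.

Step 1: 6 trees catch fire, 2 burn out
  FTTTT
  .FTT.
  FT.TF
  TTTF.
  TTTTF
  TT..T
Step 2: 8 trees catch fire, 6 burn out
  .FTTT
  ..FT.
  .F.F.
  FTF..
  TTTF.
  TT..F
Step 3: 5 trees catch fire, 8 burn out
  ..FTT
  ...F.
  .....
  .F...
  FTF..
  TT...
Step 4: 3 trees catch fire, 5 burn out
  ...FT
  .....
  .....
  .....
  .F...
  FT...

...FT
.....
.....
.....
.F...
FT...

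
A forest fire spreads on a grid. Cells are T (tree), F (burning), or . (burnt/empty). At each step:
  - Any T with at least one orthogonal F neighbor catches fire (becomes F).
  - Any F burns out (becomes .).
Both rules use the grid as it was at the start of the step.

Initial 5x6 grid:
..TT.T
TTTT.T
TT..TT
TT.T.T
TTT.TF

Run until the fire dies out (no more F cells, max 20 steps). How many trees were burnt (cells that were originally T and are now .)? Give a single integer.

Answer: 6

Derivation:
Step 1: +2 fires, +1 burnt (F count now 2)
Step 2: +1 fires, +2 burnt (F count now 1)
Step 3: +2 fires, +1 burnt (F count now 2)
Step 4: +1 fires, +2 burnt (F count now 1)
Step 5: +0 fires, +1 burnt (F count now 0)
Fire out after step 5
Initially T: 20, now '.': 16
Total burnt (originally-T cells now '.'): 6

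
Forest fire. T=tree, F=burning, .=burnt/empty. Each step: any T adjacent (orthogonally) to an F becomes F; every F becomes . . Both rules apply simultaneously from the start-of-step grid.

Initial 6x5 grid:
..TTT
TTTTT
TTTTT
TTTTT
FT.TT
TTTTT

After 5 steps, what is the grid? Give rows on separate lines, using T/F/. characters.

Step 1: 3 trees catch fire, 1 burn out
  ..TTT
  TTTTT
  TTTTT
  FTTTT
  .F.TT
  FTTTT
Step 2: 3 trees catch fire, 3 burn out
  ..TTT
  TTTTT
  FTTTT
  .FTTT
  ...TT
  .FTTT
Step 3: 4 trees catch fire, 3 burn out
  ..TTT
  FTTTT
  .FTTT
  ..FTT
  ...TT
  ..FTT
Step 4: 4 trees catch fire, 4 burn out
  ..TTT
  .FTTT
  ..FTT
  ...FT
  ...TT
  ...FT
Step 5: 5 trees catch fire, 4 burn out
  ..TTT
  ..FTT
  ...FT
  ....F
  ...FT
  ....F

..TTT
..FTT
...FT
....F
...FT
....F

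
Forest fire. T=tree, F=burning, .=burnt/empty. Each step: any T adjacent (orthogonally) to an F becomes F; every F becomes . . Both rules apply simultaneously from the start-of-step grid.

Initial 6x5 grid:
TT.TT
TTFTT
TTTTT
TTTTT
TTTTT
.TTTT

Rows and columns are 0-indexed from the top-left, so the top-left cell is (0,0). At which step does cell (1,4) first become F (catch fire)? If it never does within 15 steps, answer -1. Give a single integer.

Step 1: cell (1,4)='T' (+3 fires, +1 burnt)
Step 2: cell (1,4)='F' (+7 fires, +3 burnt)
  -> target ignites at step 2
Step 3: cell (1,4)='.' (+7 fires, +7 burnt)
Step 4: cell (1,4)='.' (+5 fires, +7 burnt)
Step 5: cell (1,4)='.' (+4 fires, +5 burnt)
Step 6: cell (1,4)='.' (+1 fires, +4 burnt)
Step 7: cell (1,4)='.' (+0 fires, +1 burnt)
  fire out at step 7

2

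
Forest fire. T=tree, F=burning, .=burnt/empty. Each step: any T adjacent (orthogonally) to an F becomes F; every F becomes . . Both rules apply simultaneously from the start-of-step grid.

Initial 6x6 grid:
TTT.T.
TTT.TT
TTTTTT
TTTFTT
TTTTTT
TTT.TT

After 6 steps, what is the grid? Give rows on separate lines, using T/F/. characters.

Step 1: 4 trees catch fire, 1 burn out
  TTT.T.
  TTT.TT
  TTTFTT
  TTF.FT
  TTTFTT
  TTT.TT
Step 2: 6 trees catch fire, 4 burn out
  TTT.T.
  TTT.TT
  TTF.FT
  TF...F
  TTF.FT
  TTT.TT
Step 3: 9 trees catch fire, 6 burn out
  TTT.T.
  TTF.FT
  TF...F
  F.....
  TF...F
  TTF.FT
Step 4: 8 trees catch fire, 9 burn out
  TTF.F.
  TF...F
  F.....
  ......
  F.....
  TF...F
Step 5: 3 trees catch fire, 8 burn out
  TF....
  F.....
  ......
  ......
  ......
  F.....
Step 6: 1 trees catch fire, 3 burn out
  F.....
  ......
  ......
  ......
  ......
  ......

F.....
......
......
......
......
......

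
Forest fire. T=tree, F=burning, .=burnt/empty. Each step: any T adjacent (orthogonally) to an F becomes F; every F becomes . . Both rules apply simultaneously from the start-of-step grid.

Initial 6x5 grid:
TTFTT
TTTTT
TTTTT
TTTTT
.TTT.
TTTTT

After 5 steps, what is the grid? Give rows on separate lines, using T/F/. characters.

Step 1: 3 trees catch fire, 1 burn out
  TF.FT
  TTFTT
  TTTTT
  TTTTT
  .TTT.
  TTTTT
Step 2: 5 trees catch fire, 3 burn out
  F...F
  TF.FT
  TTFTT
  TTTTT
  .TTT.
  TTTTT
Step 3: 5 trees catch fire, 5 burn out
  .....
  F...F
  TF.FT
  TTFTT
  .TTT.
  TTTTT
Step 4: 5 trees catch fire, 5 burn out
  .....
  .....
  F...F
  TF.FT
  .TFT.
  TTTTT
Step 5: 5 trees catch fire, 5 burn out
  .....
  .....
  .....
  F...F
  .F.F.
  TTFTT

.....
.....
.....
F...F
.F.F.
TTFTT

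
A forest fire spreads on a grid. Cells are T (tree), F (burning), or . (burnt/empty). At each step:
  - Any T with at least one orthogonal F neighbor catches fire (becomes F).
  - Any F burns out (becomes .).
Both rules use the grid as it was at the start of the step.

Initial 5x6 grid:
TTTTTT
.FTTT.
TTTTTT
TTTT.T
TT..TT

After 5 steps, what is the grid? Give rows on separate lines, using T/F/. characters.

Step 1: 3 trees catch fire, 1 burn out
  TFTTTT
  ..FTT.
  TFTTTT
  TTTT.T
  TT..TT
Step 2: 6 trees catch fire, 3 burn out
  F.FTTT
  ...FT.
  F.FTTT
  TFTT.T
  TT..TT
Step 3: 6 trees catch fire, 6 burn out
  ...FTT
  ....F.
  ...FTT
  F.FT.T
  TF..TT
Step 4: 4 trees catch fire, 6 burn out
  ....FT
  ......
  ....FT
  ...F.T
  F...TT
Step 5: 2 trees catch fire, 4 burn out
  .....F
  ......
  .....F
  .....T
  ....TT

.....F
......
.....F
.....T
....TT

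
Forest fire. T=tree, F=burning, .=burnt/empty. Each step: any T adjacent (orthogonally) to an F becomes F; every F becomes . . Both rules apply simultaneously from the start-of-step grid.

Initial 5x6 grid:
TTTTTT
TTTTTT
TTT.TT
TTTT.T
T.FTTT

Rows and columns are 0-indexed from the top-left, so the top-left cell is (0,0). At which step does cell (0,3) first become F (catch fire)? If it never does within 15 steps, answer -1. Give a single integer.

Step 1: cell (0,3)='T' (+2 fires, +1 burnt)
Step 2: cell (0,3)='T' (+4 fires, +2 burnt)
Step 3: cell (0,3)='T' (+4 fires, +4 burnt)
Step 4: cell (0,3)='T' (+6 fires, +4 burnt)
Step 5: cell (0,3)='F' (+5 fires, +6 burnt)
  -> target ignites at step 5
Step 6: cell (0,3)='.' (+4 fires, +5 burnt)
Step 7: cell (0,3)='.' (+1 fires, +4 burnt)
Step 8: cell (0,3)='.' (+0 fires, +1 burnt)
  fire out at step 8

5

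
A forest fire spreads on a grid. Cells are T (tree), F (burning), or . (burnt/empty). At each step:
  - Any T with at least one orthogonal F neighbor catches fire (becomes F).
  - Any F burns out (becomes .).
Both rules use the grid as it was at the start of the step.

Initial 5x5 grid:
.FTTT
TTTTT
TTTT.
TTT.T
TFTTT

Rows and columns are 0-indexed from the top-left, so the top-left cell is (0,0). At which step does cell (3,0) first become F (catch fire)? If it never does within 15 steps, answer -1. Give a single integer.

Step 1: cell (3,0)='T' (+5 fires, +2 burnt)
Step 2: cell (3,0)='F' (+7 fires, +5 burnt)
  -> target ignites at step 2
Step 3: cell (3,0)='.' (+5 fires, +7 burnt)
Step 4: cell (3,0)='.' (+3 fires, +5 burnt)
Step 5: cell (3,0)='.' (+0 fires, +3 burnt)
  fire out at step 5

2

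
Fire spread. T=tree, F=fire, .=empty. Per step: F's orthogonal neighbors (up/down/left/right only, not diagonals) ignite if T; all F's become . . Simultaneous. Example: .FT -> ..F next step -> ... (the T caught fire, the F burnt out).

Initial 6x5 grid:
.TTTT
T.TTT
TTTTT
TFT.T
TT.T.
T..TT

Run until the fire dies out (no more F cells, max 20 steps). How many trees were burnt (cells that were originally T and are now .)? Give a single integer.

Step 1: +4 fires, +1 burnt (F count now 4)
Step 2: +3 fires, +4 burnt (F count now 3)
Step 3: +4 fires, +3 burnt (F count now 4)
Step 4: +3 fires, +4 burnt (F count now 3)
Step 5: +4 fires, +3 burnt (F count now 4)
Step 6: +1 fires, +4 burnt (F count now 1)
Step 7: +0 fires, +1 burnt (F count now 0)
Fire out after step 7
Initially T: 22, now '.': 27
Total burnt (originally-T cells now '.'): 19

Answer: 19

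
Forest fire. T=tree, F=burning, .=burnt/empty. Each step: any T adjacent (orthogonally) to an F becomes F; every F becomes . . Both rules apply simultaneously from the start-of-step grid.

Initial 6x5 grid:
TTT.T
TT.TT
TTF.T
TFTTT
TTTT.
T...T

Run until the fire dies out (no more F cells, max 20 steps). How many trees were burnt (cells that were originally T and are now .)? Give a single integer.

Answer: 20

Derivation:
Step 1: +4 fires, +2 burnt (F count now 4)
Step 2: +5 fires, +4 burnt (F count now 5)
Step 3: +5 fires, +5 burnt (F count now 5)
Step 4: +3 fires, +5 burnt (F count now 3)
Step 5: +1 fires, +3 burnt (F count now 1)
Step 6: +2 fires, +1 burnt (F count now 2)
Step 7: +0 fires, +2 burnt (F count now 0)
Fire out after step 7
Initially T: 21, now '.': 29
Total burnt (originally-T cells now '.'): 20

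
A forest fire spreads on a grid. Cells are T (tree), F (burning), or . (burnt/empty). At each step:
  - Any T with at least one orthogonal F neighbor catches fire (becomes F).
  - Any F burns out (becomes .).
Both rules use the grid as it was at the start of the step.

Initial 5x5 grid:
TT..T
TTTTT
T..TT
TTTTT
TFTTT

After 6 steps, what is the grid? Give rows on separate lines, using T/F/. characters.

Step 1: 3 trees catch fire, 1 burn out
  TT..T
  TTTTT
  T..TT
  TFTTT
  F.FTT
Step 2: 3 trees catch fire, 3 burn out
  TT..T
  TTTTT
  T..TT
  F.FTT
  ...FT
Step 3: 3 trees catch fire, 3 burn out
  TT..T
  TTTTT
  F..TT
  ...FT
  ....F
Step 4: 3 trees catch fire, 3 burn out
  TT..T
  FTTTT
  ...FT
  ....F
  .....
Step 5: 4 trees catch fire, 3 burn out
  FT..T
  .FTFT
  ....F
  .....
  .....
Step 6: 3 trees catch fire, 4 burn out
  .F..T
  ..F.F
  .....
  .....
  .....

.F..T
..F.F
.....
.....
.....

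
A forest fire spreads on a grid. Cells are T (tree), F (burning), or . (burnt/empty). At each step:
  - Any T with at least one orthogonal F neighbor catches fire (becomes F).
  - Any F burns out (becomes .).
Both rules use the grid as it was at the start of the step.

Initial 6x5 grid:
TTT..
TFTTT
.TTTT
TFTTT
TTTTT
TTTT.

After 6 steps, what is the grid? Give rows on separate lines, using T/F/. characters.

Step 1: 7 trees catch fire, 2 burn out
  TFT..
  F.FTT
  .FTTT
  F.FTT
  TFTTT
  TTTT.
Step 2: 8 trees catch fire, 7 burn out
  F.F..
  ...FT
  ..FTT
  ...FT
  F.FTT
  TFTT.
Step 3: 6 trees catch fire, 8 burn out
  .....
  ....F
  ...FT
  ....F
  ...FT
  F.FT.
Step 4: 3 trees catch fire, 6 burn out
  .....
  .....
  ....F
  .....
  ....F
  ...F.
Step 5: 0 trees catch fire, 3 burn out
  .....
  .....
  .....
  .....
  .....
  .....
Step 6: 0 trees catch fire, 0 burn out
  .....
  .....
  .....
  .....
  .....
  .....

.....
.....
.....
.....
.....
.....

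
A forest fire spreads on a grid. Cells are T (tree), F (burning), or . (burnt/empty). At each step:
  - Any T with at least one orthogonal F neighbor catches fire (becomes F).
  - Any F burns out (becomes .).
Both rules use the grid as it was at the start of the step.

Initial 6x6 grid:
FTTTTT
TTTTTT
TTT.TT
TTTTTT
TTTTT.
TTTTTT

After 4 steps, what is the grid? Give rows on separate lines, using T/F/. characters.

Step 1: 2 trees catch fire, 1 burn out
  .FTTTT
  FTTTTT
  TTT.TT
  TTTTTT
  TTTTT.
  TTTTTT
Step 2: 3 trees catch fire, 2 burn out
  ..FTTT
  .FTTTT
  FTT.TT
  TTTTTT
  TTTTT.
  TTTTTT
Step 3: 4 trees catch fire, 3 burn out
  ...FTT
  ..FTTT
  .FT.TT
  FTTTTT
  TTTTT.
  TTTTTT
Step 4: 5 trees catch fire, 4 burn out
  ....FT
  ...FTT
  ..F.TT
  .FTTTT
  FTTTT.
  TTTTTT

....FT
...FTT
..F.TT
.FTTTT
FTTTT.
TTTTTT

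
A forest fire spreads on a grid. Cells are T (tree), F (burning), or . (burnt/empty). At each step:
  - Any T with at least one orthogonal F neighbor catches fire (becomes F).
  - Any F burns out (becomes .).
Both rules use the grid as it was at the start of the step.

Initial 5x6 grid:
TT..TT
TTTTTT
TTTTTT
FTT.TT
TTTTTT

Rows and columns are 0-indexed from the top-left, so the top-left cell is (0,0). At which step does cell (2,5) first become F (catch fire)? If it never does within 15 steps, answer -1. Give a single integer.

Step 1: cell (2,5)='T' (+3 fires, +1 burnt)
Step 2: cell (2,5)='T' (+4 fires, +3 burnt)
Step 3: cell (2,5)='T' (+4 fires, +4 burnt)
Step 4: cell (2,5)='T' (+4 fires, +4 burnt)
Step 5: cell (2,5)='T' (+3 fires, +4 burnt)
Step 6: cell (2,5)='F' (+4 fires, +3 burnt)
  -> target ignites at step 6
Step 7: cell (2,5)='.' (+3 fires, +4 burnt)
Step 8: cell (2,5)='.' (+1 fires, +3 burnt)
Step 9: cell (2,5)='.' (+0 fires, +1 burnt)
  fire out at step 9

6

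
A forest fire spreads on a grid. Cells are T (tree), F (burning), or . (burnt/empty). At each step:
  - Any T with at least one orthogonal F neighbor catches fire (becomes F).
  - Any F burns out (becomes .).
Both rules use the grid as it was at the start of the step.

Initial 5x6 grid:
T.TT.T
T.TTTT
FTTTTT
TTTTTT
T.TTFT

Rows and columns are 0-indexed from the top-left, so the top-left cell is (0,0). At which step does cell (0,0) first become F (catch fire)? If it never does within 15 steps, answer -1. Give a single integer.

Step 1: cell (0,0)='T' (+6 fires, +2 burnt)
Step 2: cell (0,0)='F' (+8 fires, +6 burnt)
  -> target ignites at step 2
Step 3: cell (0,0)='.' (+5 fires, +8 burnt)
Step 4: cell (0,0)='.' (+3 fires, +5 burnt)
Step 5: cell (0,0)='.' (+2 fires, +3 burnt)
Step 6: cell (0,0)='.' (+0 fires, +2 burnt)
  fire out at step 6

2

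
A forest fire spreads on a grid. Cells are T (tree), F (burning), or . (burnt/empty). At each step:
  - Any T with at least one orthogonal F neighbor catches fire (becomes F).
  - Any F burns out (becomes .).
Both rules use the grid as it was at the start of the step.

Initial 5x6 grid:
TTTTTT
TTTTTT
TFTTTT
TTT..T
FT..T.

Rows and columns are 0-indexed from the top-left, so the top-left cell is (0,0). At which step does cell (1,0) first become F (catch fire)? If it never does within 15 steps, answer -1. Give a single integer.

Step 1: cell (1,0)='T' (+6 fires, +2 burnt)
Step 2: cell (1,0)='F' (+5 fires, +6 burnt)
  -> target ignites at step 2
Step 3: cell (1,0)='.' (+4 fires, +5 burnt)
Step 4: cell (1,0)='.' (+3 fires, +4 burnt)
Step 5: cell (1,0)='.' (+3 fires, +3 burnt)
Step 6: cell (1,0)='.' (+1 fires, +3 burnt)
Step 7: cell (1,0)='.' (+0 fires, +1 burnt)
  fire out at step 7

2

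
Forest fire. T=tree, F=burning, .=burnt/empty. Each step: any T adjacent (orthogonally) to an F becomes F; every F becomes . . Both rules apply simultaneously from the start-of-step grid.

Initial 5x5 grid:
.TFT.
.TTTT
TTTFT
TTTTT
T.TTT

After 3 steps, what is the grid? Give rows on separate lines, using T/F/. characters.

Step 1: 7 trees catch fire, 2 burn out
  .F.F.
  .TFFT
  TTF.F
  TTTFT
  T.TTT
Step 2: 6 trees catch fire, 7 burn out
  .....
  .F..F
  TF...
  TTF.F
  T.TFT
Step 3: 4 trees catch fire, 6 burn out
  .....
  .....
  F....
  TF...
  T.F.F

.....
.....
F....
TF...
T.F.F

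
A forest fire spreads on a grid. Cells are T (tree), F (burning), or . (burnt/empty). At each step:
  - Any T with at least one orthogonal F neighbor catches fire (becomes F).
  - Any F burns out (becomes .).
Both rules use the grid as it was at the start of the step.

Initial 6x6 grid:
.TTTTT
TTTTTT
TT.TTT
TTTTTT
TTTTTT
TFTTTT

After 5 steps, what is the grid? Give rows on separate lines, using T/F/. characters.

Step 1: 3 trees catch fire, 1 burn out
  .TTTTT
  TTTTTT
  TT.TTT
  TTTTTT
  TFTTTT
  F.FTTT
Step 2: 4 trees catch fire, 3 burn out
  .TTTTT
  TTTTTT
  TT.TTT
  TFTTTT
  F.FTTT
  ...FTT
Step 3: 5 trees catch fire, 4 burn out
  .TTTTT
  TTTTTT
  TF.TTT
  F.FTTT
  ...FTT
  ....FT
Step 4: 5 trees catch fire, 5 burn out
  .TTTTT
  TFTTTT
  F..TTT
  ...FTT
  ....FT
  .....F
Step 5: 6 trees catch fire, 5 burn out
  .FTTTT
  F.FTTT
  ...FTT
  ....FT
  .....F
  ......

.FTTTT
F.FTTT
...FTT
....FT
.....F
......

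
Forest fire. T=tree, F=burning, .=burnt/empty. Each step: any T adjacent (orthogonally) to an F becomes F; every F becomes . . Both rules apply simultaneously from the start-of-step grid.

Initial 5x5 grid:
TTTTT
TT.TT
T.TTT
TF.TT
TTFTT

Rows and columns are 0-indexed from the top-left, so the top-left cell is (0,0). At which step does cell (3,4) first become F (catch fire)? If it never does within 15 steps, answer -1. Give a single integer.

Step 1: cell (3,4)='T' (+3 fires, +2 burnt)
Step 2: cell (3,4)='T' (+4 fires, +3 burnt)
Step 3: cell (3,4)='F' (+3 fires, +4 burnt)
  -> target ignites at step 3
Step 4: cell (3,4)='.' (+5 fires, +3 burnt)
Step 5: cell (3,4)='.' (+3 fires, +5 burnt)
Step 6: cell (3,4)='.' (+2 fires, +3 burnt)
Step 7: cell (3,4)='.' (+0 fires, +2 burnt)
  fire out at step 7

3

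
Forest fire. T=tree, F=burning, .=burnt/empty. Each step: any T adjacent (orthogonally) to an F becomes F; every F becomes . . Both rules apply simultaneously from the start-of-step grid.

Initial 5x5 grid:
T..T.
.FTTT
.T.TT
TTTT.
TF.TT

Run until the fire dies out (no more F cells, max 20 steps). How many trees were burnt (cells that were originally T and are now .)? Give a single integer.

Answer: 14

Derivation:
Step 1: +4 fires, +2 burnt (F count now 4)
Step 2: +3 fires, +4 burnt (F count now 3)
Step 3: +4 fires, +3 burnt (F count now 4)
Step 4: +2 fires, +4 burnt (F count now 2)
Step 5: +1 fires, +2 burnt (F count now 1)
Step 6: +0 fires, +1 burnt (F count now 0)
Fire out after step 6
Initially T: 15, now '.': 24
Total burnt (originally-T cells now '.'): 14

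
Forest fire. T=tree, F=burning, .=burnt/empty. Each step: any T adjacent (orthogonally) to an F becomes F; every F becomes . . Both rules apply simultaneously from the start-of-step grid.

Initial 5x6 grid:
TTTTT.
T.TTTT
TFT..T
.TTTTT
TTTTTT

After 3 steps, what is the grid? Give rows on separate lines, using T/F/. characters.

Step 1: 3 trees catch fire, 1 burn out
  TTTTT.
  T.TTTT
  F.F..T
  .FTTTT
  TTTTTT
Step 2: 4 trees catch fire, 3 burn out
  TTTTT.
  F.FTTT
  .....T
  ..FTTT
  TFTTTT
Step 3: 6 trees catch fire, 4 burn out
  FTFTT.
  ...FTT
  .....T
  ...FTT
  F.FTTT

FTFTT.
...FTT
.....T
...FTT
F.FTTT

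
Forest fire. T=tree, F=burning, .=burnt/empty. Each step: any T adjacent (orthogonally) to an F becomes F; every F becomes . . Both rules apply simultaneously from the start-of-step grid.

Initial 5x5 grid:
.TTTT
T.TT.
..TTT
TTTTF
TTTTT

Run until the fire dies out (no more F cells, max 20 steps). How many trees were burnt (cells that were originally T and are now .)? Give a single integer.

Answer: 18

Derivation:
Step 1: +3 fires, +1 burnt (F count now 3)
Step 2: +3 fires, +3 burnt (F count now 3)
Step 3: +4 fires, +3 burnt (F count now 4)
Step 4: +4 fires, +4 burnt (F count now 4)
Step 5: +3 fires, +4 burnt (F count now 3)
Step 6: +1 fires, +3 burnt (F count now 1)
Step 7: +0 fires, +1 burnt (F count now 0)
Fire out after step 7
Initially T: 19, now '.': 24
Total burnt (originally-T cells now '.'): 18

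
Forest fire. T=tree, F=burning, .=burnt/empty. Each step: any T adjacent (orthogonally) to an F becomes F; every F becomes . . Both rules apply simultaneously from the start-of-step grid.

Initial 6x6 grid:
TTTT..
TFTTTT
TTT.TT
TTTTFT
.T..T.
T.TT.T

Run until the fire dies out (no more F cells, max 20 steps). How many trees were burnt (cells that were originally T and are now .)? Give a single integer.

Answer: 21

Derivation:
Step 1: +8 fires, +2 burnt (F count now 8)
Step 2: +9 fires, +8 burnt (F count now 9)
Step 3: +4 fires, +9 burnt (F count now 4)
Step 4: +0 fires, +4 burnt (F count now 0)
Fire out after step 4
Initially T: 25, now '.': 32
Total burnt (originally-T cells now '.'): 21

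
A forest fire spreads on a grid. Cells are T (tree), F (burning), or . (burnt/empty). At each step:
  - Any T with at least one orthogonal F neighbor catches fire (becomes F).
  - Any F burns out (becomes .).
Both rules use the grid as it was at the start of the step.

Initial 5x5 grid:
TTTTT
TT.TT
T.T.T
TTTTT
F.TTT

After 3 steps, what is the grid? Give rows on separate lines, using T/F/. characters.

Step 1: 1 trees catch fire, 1 burn out
  TTTTT
  TT.TT
  T.T.T
  FTTTT
  ..TTT
Step 2: 2 trees catch fire, 1 burn out
  TTTTT
  TT.TT
  F.T.T
  .FTTT
  ..TTT
Step 3: 2 trees catch fire, 2 burn out
  TTTTT
  FT.TT
  ..T.T
  ..FTT
  ..TTT

TTTTT
FT.TT
..T.T
..FTT
..TTT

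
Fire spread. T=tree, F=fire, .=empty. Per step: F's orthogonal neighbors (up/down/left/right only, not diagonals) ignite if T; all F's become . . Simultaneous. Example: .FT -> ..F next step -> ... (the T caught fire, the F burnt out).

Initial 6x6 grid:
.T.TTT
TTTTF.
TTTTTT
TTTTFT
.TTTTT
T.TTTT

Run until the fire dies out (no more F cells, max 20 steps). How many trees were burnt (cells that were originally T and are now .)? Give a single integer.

Step 1: +6 fires, +2 burnt (F count now 6)
Step 2: +9 fires, +6 burnt (F count now 9)
Step 3: +6 fires, +9 burnt (F count now 6)
Step 4: +6 fires, +6 burnt (F count now 6)
Step 5: +1 fires, +6 burnt (F count now 1)
Step 6: +0 fires, +1 burnt (F count now 0)
Fire out after step 6
Initially T: 29, now '.': 35
Total burnt (originally-T cells now '.'): 28

Answer: 28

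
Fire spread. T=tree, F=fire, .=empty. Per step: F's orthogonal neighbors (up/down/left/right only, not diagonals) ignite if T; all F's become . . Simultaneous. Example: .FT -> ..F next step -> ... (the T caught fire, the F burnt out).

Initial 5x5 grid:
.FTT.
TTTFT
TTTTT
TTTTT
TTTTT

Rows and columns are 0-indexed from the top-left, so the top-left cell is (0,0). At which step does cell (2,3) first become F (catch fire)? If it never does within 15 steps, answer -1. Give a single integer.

Step 1: cell (2,3)='F' (+6 fires, +2 burnt)
  -> target ignites at step 1
Step 2: cell (2,3)='.' (+5 fires, +6 burnt)
Step 3: cell (2,3)='.' (+5 fires, +5 burnt)
Step 4: cell (2,3)='.' (+4 fires, +5 burnt)
Step 5: cell (2,3)='.' (+1 fires, +4 burnt)
Step 6: cell (2,3)='.' (+0 fires, +1 burnt)
  fire out at step 6

1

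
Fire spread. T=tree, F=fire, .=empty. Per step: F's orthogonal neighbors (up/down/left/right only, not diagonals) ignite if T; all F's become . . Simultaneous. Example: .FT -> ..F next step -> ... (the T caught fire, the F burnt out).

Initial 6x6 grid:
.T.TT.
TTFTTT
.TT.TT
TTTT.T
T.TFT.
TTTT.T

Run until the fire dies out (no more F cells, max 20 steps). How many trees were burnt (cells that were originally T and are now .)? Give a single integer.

Answer: 24

Derivation:
Step 1: +7 fires, +2 burnt (F count now 7)
Step 2: +7 fires, +7 burnt (F count now 7)
Step 3: +5 fires, +7 burnt (F count now 5)
Step 4: +3 fires, +5 burnt (F count now 3)
Step 5: +2 fires, +3 burnt (F count now 2)
Step 6: +0 fires, +2 burnt (F count now 0)
Fire out after step 6
Initially T: 25, now '.': 35
Total burnt (originally-T cells now '.'): 24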